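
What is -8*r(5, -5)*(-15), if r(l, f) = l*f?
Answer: -3000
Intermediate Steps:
r(l, f) = f*l
-8*r(5, -5)*(-15) = -(-40)*5*(-15) = -8*(-25)*(-15) = 200*(-15) = -3000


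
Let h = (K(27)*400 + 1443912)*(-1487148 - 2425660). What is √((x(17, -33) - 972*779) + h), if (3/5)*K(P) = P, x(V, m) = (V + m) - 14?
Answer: 3*I*√635575747346 ≈ 2.3917e+6*I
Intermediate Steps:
x(V, m) = -14 + V + m
K(P) = 5*P/3
h = -5720180968896 (h = (((5/3)*27)*400 + 1443912)*(-1487148 - 2425660) = (45*400 + 1443912)*(-3912808) = (18000 + 1443912)*(-3912808) = 1461912*(-3912808) = -5720180968896)
√((x(17, -33) - 972*779) + h) = √(((-14 + 17 - 33) - 972*779) - 5720180968896) = √((-30 - 757188) - 5720180968896) = √(-757218 - 5720180968896) = √(-5720181726114) = 3*I*√635575747346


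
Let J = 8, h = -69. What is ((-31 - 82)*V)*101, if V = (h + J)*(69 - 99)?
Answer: -20885790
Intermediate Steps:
V = 1830 (V = (-69 + 8)*(69 - 99) = -61*(-30) = 1830)
((-31 - 82)*V)*101 = ((-31 - 82)*1830)*101 = -113*1830*101 = -206790*101 = -20885790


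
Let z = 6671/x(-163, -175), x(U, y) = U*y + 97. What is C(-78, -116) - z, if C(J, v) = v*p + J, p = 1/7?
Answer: -18994461/200354 ≈ -94.804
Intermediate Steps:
x(U, y) = 97 + U*y
p = ⅐ ≈ 0.14286
z = 6671/28622 (z = 6671/(97 - 163*(-175)) = 6671/(97 + 28525) = 6671/28622 ≈ 0.23307)
C(J, v) = J + v/7 (C(J, v) = v*(⅐) + J = v/7 + J = J + v/7)
C(-78, -116) - z = (-78 + (⅐)*(-116)) - 1*6671/28622 = (-78 - 116/7) - 6671/28622 = -662/7 - 6671/28622 = -18994461/200354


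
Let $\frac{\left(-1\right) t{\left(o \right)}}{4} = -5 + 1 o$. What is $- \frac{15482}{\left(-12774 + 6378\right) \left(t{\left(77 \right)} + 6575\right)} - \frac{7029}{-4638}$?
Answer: $\frac{11779979476}{7770901749} \approx 1.5159$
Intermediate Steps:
$t{\left(o \right)} = 20 - 4 o$ ($t{\left(o \right)} = - 4 \left(-5 + 1 o\right) = - 4 \left(-5 + o\right) = 20 - 4 o$)
$- \frac{15482}{\left(-12774 + 6378\right) \left(t{\left(77 \right)} + 6575\right)} - \frac{7029}{-4638} = - \frac{15482}{\left(-12774 + 6378\right) \left(\left(20 - 308\right) + 6575\right)} - \frac{7029}{-4638} = - \frac{15482}{\left(-6396\right) \left(\left(20 - 308\right) + 6575\right)} - - \frac{2343}{1546} = - \frac{15482}{\left(-6396\right) \left(-288 + 6575\right)} + \frac{2343}{1546} = - \frac{15482}{\left(-6396\right) 6287} + \frac{2343}{1546} = - \frac{15482}{-40211652} + \frac{2343}{1546} = \left(-15482\right) \left(- \frac{1}{40211652}\right) + \frac{2343}{1546} = \frac{7741}{20105826} + \frac{2343}{1546} = \frac{11779979476}{7770901749}$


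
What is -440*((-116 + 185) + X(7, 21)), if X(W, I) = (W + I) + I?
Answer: -51920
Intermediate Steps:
X(W, I) = W + 2*I (X(W, I) = (I + W) + I = W + 2*I)
-440*((-116 + 185) + X(7, 21)) = -440*((-116 + 185) + (7 + 2*21)) = -440*(69 + (7 + 42)) = -440*(69 + 49) = -440*118 = -51920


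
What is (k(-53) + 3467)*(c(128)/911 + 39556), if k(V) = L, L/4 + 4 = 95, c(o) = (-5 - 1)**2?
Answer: 138052199712/911 ≈ 1.5154e+8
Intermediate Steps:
c(o) = 36 (c(o) = (-6)**2 = 36)
L = 364 (L = -16 + 4*95 = -16 + 380 = 364)
k(V) = 364
(k(-53) + 3467)*(c(128)/911 + 39556) = (364 + 3467)*(36/911 + 39556) = 3831*(36*(1/911) + 39556) = 3831*(36/911 + 39556) = 3831*(36035552/911) = 138052199712/911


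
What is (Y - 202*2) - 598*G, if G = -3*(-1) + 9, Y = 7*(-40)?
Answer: -7860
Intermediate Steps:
Y = -280
G = 12 (G = 3 + 9 = 12)
(Y - 202*2) - 598*G = (-280 - 202*2) - 598*12 = (-280 - 1*404) - 7176 = (-280 - 404) - 7176 = -684 - 7176 = -7860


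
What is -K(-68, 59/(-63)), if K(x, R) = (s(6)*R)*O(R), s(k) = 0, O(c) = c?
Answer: 0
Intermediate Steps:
K(x, R) = 0 (K(x, R) = (0*R)*R = 0*R = 0)
-K(-68, 59/(-63)) = -1*0 = 0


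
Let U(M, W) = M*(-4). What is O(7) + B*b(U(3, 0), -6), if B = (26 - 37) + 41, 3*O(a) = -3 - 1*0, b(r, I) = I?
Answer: -181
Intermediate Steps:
U(M, W) = -4*M
O(a) = -1 (O(a) = (-3 - 1*0)/3 = (-3 + 0)/3 = (⅓)*(-3) = -1)
B = 30 (B = -11 + 41 = 30)
O(7) + B*b(U(3, 0), -6) = -1 + 30*(-6) = -1 - 180 = -181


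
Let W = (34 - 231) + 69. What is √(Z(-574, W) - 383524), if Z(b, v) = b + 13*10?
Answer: 52*I*√142 ≈ 619.65*I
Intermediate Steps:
W = -128 (W = -197 + 69 = -128)
Z(b, v) = 130 + b (Z(b, v) = b + 130 = 130 + b)
√(Z(-574, W) - 383524) = √((130 - 574) - 383524) = √(-444 - 383524) = √(-383968) = 52*I*√142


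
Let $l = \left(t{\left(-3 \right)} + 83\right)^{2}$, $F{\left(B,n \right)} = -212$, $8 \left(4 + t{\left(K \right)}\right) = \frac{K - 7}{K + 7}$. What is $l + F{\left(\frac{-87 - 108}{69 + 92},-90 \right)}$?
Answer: $\frac{1530809}{256} \approx 5979.7$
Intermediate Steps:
$t{\left(K \right)} = -4 + \frac{-7 + K}{8 \left(7 + K\right)}$ ($t{\left(K \right)} = -4 + \frac{\left(K - 7\right) \frac{1}{K + 7}}{8} = -4 + \frac{\left(-7 + K\right) \frac{1}{7 + K}}{8} = -4 + \frac{\frac{1}{7 + K} \left(-7 + K\right)}{8} = -4 + \frac{-7 + K}{8 \left(7 + K\right)}$)
$l = \frac{1585081}{256}$ ($l = \left(\frac{-231 - -93}{8 \left(7 - 3\right)} + 83\right)^{2} = \left(\frac{-231 + 93}{8 \cdot 4} + 83\right)^{2} = \left(\frac{1}{8} \cdot \frac{1}{4} \left(-138\right) + 83\right)^{2} = \left(- \frac{69}{16} + 83\right)^{2} = \left(\frac{1259}{16}\right)^{2} = \frac{1585081}{256} \approx 6191.7$)
$l + F{\left(\frac{-87 - 108}{69 + 92},-90 \right)} = \frac{1585081}{256} - 212 = \frac{1530809}{256}$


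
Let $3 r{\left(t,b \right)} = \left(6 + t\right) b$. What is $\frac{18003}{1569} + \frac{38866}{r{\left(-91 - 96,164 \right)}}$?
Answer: $\frac{58576465}{7762366} \approx 7.5462$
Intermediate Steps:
$r{\left(t,b \right)} = \frac{b \left(6 + t\right)}{3}$ ($r{\left(t,b \right)} = \frac{\left(6 + t\right) b}{3} = \frac{b \left(6 + t\right)}{3}$)
$\frac{18003}{1569} + \frac{38866}{r{\left(-91 - 96,164 \right)}} = \frac{18003}{1569} + \frac{38866}{\frac{1}{3} \cdot 164 \left(6 - 187\right)} = 18003 \cdot \frac{1}{1569} + \frac{38866}{\frac{1}{3} \cdot 164 \left(6 - 187\right)} = \frac{6001}{523} + \frac{38866}{\frac{1}{3} \cdot 164 \left(-181\right)} = \frac{6001}{523} + \frac{38866}{- \frac{29684}{3}} = \frac{6001}{523} + 38866 \left(- \frac{3}{29684}\right) = \frac{6001}{523} - \frac{58299}{14842} = \frac{58576465}{7762366}$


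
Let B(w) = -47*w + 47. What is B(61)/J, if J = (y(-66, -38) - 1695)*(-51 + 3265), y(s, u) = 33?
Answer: 235/445139 ≈ 0.00052792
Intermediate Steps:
B(w) = 47 - 47*w
J = -5341668 (J = (33 - 1695)*(-51 + 3265) = -1662*3214 = -5341668)
B(61)/J = (47 - 47*61)/(-5341668) = (47 - 2867)*(-1/5341668) = -2820*(-1/5341668) = 235/445139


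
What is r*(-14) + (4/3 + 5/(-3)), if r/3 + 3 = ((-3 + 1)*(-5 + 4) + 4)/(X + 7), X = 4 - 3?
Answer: 565/6 ≈ 94.167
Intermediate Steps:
X = 1
r = -27/4 (r = -9 + 3*(((-3 + 1)*(-5 + 4) + 4)/(1 + 7)) = -9 + 3*((-2*(-1) + 4)/8) = -9 + 3*((2 + 4)*(⅛)) = -9 + 3*(6*(⅛)) = -9 + 3*(¾) = -9 + 9/4 = -27/4 ≈ -6.7500)
r*(-14) + (4/3 + 5/(-3)) = -27/4*(-14) + (4/3 + 5/(-3)) = 189/2 + (4*(⅓) + 5*(-⅓)) = 189/2 + (4/3 - 5/3) = 189/2 - ⅓ = 565/6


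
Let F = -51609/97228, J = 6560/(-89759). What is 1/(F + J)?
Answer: -8727088052/5270187911 ≈ -1.6559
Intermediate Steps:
J = -6560/89759 (J = 6560*(-1/89759) = -6560/89759 ≈ -0.073085)
F = -51609/97228 (F = -51609*1/97228 = -51609/97228 ≈ -0.53080)
1/(F + J) = 1/(-51609/97228 - 6560/89759) = 1/(-5270187911/8727088052) = -8727088052/5270187911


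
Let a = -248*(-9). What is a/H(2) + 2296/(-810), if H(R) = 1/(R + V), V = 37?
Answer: 35253292/405 ≈ 87045.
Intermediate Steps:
a = 2232
H(R) = 1/(37 + R) (H(R) = 1/(R + 37) = 1/(37 + R))
a/H(2) + 2296/(-810) = 2232/(1/(37 + 2)) + 2296/(-810) = 2232/(1/39) + 2296*(-1/810) = 2232/(1/39) - 1148/405 = 2232*39 - 1148/405 = 87048 - 1148/405 = 35253292/405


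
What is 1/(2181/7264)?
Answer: 7264/2181 ≈ 3.3306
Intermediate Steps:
1/(2181/7264) = 7264/2181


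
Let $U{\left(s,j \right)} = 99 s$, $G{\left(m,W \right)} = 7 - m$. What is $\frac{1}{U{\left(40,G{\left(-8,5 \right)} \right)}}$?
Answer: $\frac{1}{3960} \approx 0.00025253$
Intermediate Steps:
$\frac{1}{U{\left(40,G{\left(-8,5 \right)} \right)}} = \frac{1}{99 \cdot 40} = \frac{1}{3960}$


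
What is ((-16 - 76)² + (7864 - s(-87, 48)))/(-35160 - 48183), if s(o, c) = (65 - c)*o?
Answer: -17807/83343 ≈ -0.21366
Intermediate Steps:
s(o, c) = o*(65 - c)
((-16 - 76)² + (7864 - s(-87, 48)))/(-35160 - 48183) = ((-16 - 76)² + (7864 - (-87)*(65 - 1*48)))/(-35160 - 48183) = ((-92)² + (7864 - (-87)*(65 - 48)))/(-83343) = (8464 + (7864 - (-87)*17))*(-1/83343) = (8464 + (7864 - 1*(-1479)))*(-1/83343) = (8464 + (7864 + 1479))*(-1/83343) = (8464 + 9343)*(-1/83343) = 17807*(-1/83343) = -17807/83343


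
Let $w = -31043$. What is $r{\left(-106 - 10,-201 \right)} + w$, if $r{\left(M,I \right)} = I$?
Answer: $-31244$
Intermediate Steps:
$r{\left(-106 - 10,-201 \right)} + w = -201 - 31043 = -31244$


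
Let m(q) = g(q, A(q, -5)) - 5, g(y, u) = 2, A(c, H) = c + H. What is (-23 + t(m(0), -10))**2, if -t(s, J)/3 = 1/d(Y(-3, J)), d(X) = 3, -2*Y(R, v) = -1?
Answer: 576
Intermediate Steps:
Y(R, v) = 1/2 (Y(R, v) = -1/2*(-1) = 1/2)
A(c, H) = H + c
m(q) = -3 (m(q) = 2 - 5 = -3)
t(s, J) = -1 (t(s, J) = -3/3 = -3*1/3 = -1)
(-23 + t(m(0), -10))**2 = (-23 - 1)**2 = (-24)**2 = 576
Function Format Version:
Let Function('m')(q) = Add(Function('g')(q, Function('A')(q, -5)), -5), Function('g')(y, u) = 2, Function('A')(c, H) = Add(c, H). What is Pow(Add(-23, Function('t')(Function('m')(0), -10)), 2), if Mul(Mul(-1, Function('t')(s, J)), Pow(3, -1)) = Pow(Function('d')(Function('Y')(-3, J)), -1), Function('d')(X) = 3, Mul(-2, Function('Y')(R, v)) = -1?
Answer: 576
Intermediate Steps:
Function('Y')(R, v) = Rational(1, 2) (Function('Y')(R, v) = Mul(Rational(-1, 2), -1) = Rational(1, 2))
Function('A')(c, H) = Add(H, c)
Function('m')(q) = -3 (Function('m')(q) = Add(2, -5) = -3)
Function('t')(s, J) = -1 (Function('t')(s, J) = Mul(-3, Pow(3, -1)) = Mul(-3, Rational(1, 3)) = -1)
Pow(Add(-23, Function('t')(Function('m')(0), -10)), 2) = Pow(Add(-23, -1), 2) = Pow(-24, 2) = 576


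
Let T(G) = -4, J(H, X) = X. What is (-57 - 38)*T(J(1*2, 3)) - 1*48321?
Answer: -47941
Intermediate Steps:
(-57 - 38)*T(J(1*2, 3)) - 1*48321 = (-57 - 38)*(-4) - 1*48321 = -95*(-4) - 48321 = 380 - 48321 = -47941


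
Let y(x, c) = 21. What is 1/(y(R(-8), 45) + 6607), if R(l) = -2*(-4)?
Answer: 1/6628 ≈ 0.00015088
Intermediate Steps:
R(l) = 8
1/(y(R(-8), 45) + 6607) = 1/(21 + 6607) = 1/6628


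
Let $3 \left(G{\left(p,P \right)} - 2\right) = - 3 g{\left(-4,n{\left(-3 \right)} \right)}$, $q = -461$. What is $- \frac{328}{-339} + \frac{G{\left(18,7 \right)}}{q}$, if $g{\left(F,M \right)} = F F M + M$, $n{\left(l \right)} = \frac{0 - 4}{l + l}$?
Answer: $\frac{154372}{156279} \approx 0.9878$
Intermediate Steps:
$n{\left(l \right)} = - \frac{2}{l}$ ($n{\left(l \right)} = - \frac{4}{2 l} = - 4 \frac{1}{2 l} = - \frac{2}{l}$)
$g{\left(F,M \right)} = M + M F^{2}$ ($g{\left(F,M \right)} = F^{2} M + M = M F^{2} + M = M + M F^{2}$)
$G{\left(p,P \right)} = - \frac{28}{3}$ ($G{\left(p,P \right)} = 2 + \frac{\left(-3\right) - \frac{2}{-3} \left(1 + \left(-4\right)^{2}\right)}{3} = 2 + \frac{\left(-3\right) \left(-2\right) \left(- \frac{1}{3}\right) \left(1 + 16\right)}{3} = 2 + \frac{\left(-3\right) \frac{2}{3} \cdot 17}{3} = 2 + \frac{\left(-3\right) \frac{34}{3}}{3} = 2 + \frac{1}{3} \left(-34\right) = 2 - \frac{34}{3} = - \frac{28}{3}$)
$- \frac{328}{-339} + \frac{G{\left(18,7 \right)}}{q} = - \frac{328}{-339} - \frac{28}{3 \left(-461\right)} = \left(-328\right) \left(- \frac{1}{339}\right) - - \frac{28}{1383} = \frac{328}{339} + \frac{28}{1383} = \frac{154372}{156279}$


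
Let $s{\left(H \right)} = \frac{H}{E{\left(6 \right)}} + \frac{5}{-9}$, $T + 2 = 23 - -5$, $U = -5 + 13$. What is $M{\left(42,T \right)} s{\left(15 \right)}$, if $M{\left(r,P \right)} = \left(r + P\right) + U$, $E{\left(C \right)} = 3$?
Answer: $\frac{3040}{9} \approx 337.78$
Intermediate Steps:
$U = 8$
$T = 26$ ($T = -2 + \left(23 - -5\right) = -2 + \left(23 + 5\right) = -2 + 28 = 26$)
$M{\left(r,P \right)} = 8 + P + r$ ($M{\left(r,P \right)} = \left(r + P\right) + 8 = \left(P + r\right) + 8 = 8 + P + r$)
$s{\left(H \right)} = - \frac{5}{9} + \frac{H}{3}$ ($s{\left(H \right)} = \frac{H}{3} + \frac{5}{-9} = H \frac{1}{3} + 5 \left(- \frac{1}{9}\right) = \frac{H}{3} - \frac{5}{9} = - \frac{5}{9} + \frac{H}{3}$)
$M{\left(42,T \right)} s{\left(15 \right)} = \left(8 + 26 + 42\right) \left(- \frac{5}{9} + \frac{1}{3} \cdot 15\right) = 76 \left(- \frac{5}{9} + 5\right) = 76 \cdot \frac{40}{9} = \frac{3040}{9}$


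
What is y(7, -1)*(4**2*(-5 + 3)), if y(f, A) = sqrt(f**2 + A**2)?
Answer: -160*sqrt(2) ≈ -226.27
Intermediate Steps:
y(f, A) = sqrt(A**2 + f**2)
y(7, -1)*(4**2*(-5 + 3)) = sqrt((-1)**2 + 7**2)*(4**2*(-5 + 3)) = sqrt(1 + 49)*(16*(-2)) = sqrt(50)*(-32) = (5*sqrt(2))*(-32) = -160*sqrt(2)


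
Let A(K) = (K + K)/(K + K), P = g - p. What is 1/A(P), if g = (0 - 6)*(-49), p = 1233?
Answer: 1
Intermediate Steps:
g = 294 (g = -6*(-49) = 294)
P = -939 (P = 294 - 1*1233 = 294 - 1233 = -939)
A(K) = 1 (A(K) = (2*K)/((2*K)) = (2*K)*(1/(2*K)) = 1)
1/A(P) = 1/1 = 1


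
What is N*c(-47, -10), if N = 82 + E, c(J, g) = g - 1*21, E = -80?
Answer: -62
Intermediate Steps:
c(J, g) = -21 + g (c(J, g) = g - 21 = -21 + g)
N = 2 (N = 82 - 80 = 2)
N*c(-47, -10) = 2*(-21 - 10) = 2*(-31) = -62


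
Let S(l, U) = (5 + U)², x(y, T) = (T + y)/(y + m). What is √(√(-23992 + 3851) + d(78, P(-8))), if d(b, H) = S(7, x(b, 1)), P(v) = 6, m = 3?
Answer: √(234256 + 6561*I*√20141)/81 ≈ 9.5406 + 7.4376*I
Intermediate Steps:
x(y, T) = (T + y)/(3 + y) (x(y, T) = (T + y)/(y + 3) = (T + y)/(3 + y))
d(b, H) = (5 + (1 + b)/(3 + b))²
√(√(-23992 + 3851) + d(78, P(-8))) = √(√(-23992 + 3851) + 4*(8 + 3*78)²/(3 + 78)²) = √(√(-20141) + 4*(8 + 234)²/81²) = √(I*√20141 + 4*(1/6561)*242²) = √(I*√20141 + 4*(1/6561)*58564) = √(I*√20141 + 234256/6561) = √(234256/6561 + I*√20141)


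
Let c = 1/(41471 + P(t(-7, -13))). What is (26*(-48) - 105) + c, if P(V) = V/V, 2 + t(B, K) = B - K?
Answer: -56111615/41472 ≈ -1353.0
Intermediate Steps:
t(B, K) = -2 + B - K (t(B, K) = -2 + (B - K) = -2 + B - K)
P(V) = 1
c = 1/41472 (c = 1/(41471 + 1) = 1/41472 ≈ 2.4113e-5)
(26*(-48) - 105) + c = (26*(-48) - 105) + 1/41472 = (-1248 - 105) + 1/41472 = -1353 + 1/41472 = -56111615/41472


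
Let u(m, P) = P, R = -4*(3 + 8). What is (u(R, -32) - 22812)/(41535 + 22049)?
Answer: -5711/15896 ≈ -0.35927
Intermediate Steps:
R = -44 (R = -4*11 = -44)
(u(R, -32) - 22812)/(41535 + 22049) = (-32 - 22812)/(41535 + 22049) = -22844/63584 = -22844*1/63584 = -5711/15896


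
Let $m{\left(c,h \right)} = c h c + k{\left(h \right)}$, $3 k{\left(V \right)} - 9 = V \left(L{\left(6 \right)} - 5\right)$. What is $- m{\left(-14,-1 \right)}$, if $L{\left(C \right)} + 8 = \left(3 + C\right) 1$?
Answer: $\frac{575}{3} \approx 191.67$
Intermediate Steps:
$L{\left(C \right)} = -5 + C$ ($L{\left(C \right)} = -8 + \left(3 + C\right) 1 = -8 + \left(3 + C\right) = -5 + C$)
$k{\left(V \right)} = 3 - \frac{4 V}{3}$ ($k{\left(V \right)} = 3 + \frac{V \left(\left(-5 + 6\right) - 5\right)}{3} = 3 + \frac{V \left(1 - 5\right)}{3} = 3 + \frac{V \left(-4\right)}{3} = 3 + \frac{\left(-4\right) V}{3} = 3 - \frac{4 V}{3}$)
$m{\left(c,h \right)} = 3 - \frac{4 h}{3} + h c^{2}$ ($m{\left(c,h \right)} = c h c - \left(-3 + \frac{4 h}{3}\right) = h c^{2} - \left(-3 + \frac{4 h}{3}\right) = 3 - \frac{4 h}{3} + h c^{2}$)
$- m{\left(-14,-1 \right)} = - (3 - - \frac{4}{3} - \left(-14\right)^{2}) = - (3 + \frac{4}{3} - 196) = \left(-1\right) \left(- \frac{575}{3}\right) = \frac{575}{3}$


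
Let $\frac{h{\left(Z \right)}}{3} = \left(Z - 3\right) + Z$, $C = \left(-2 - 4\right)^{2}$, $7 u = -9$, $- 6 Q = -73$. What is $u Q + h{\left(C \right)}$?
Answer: $\frac{2679}{14} \approx 191.36$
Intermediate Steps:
$Q = \frac{73}{6}$ ($Q = \left(- \frac{1}{6}\right) \left(-73\right) = \frac{73}{6} \approx 12.167$)
$u = - \frac{9}{7}$ ($u = \frac{1}{7} \left(-9\right) = - \frac{9}{7} \approx -1.2857$)
$C = 36$ ($C = \left(-6\right)^{2} = 36$)
$h{\left(Z \right)} = -9 + 6 Z$ ($h{\left(Z \right)} = 3 \left(\left(Z - 3\right) + Z\right) = 3 \left(\left(-3 + Z\right) + Z\right) = 3 \left(-3 + 2 Z\right) = -9 + 6 Z$)
$u Q + h{\left(C \right)} = \left(- \frac{9}{7}\right) \frac{73}{6} + \left(-9 + 6 \cdot 36\right) = - \frac{219}{14} + \left(-9 + 216\right) = - \frac{219}{14} + 207 = \frac{2679}{14}$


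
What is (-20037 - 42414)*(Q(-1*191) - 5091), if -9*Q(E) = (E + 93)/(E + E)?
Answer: 60726505842/191 ≈ 3.1794e+8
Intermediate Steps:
Q(E) = -(93 + E)/(18*E) (Q(E) = -(E + 93)/(9*(E + E)) = -(93 + E)/(9*(2*E)) = -(93 + E)*1/(2*E)/9 = -(93 + E)/(18*E))
(-20037 - 42414)*(Q(-1*191) - 5091) = (-20037 - 42414)*((-93 - (-1)*191)/(18*((-1*191))) - 5091) = -62451*((1/18)*(-93 - 1*(-191))/(-191) - 5091) = -62451*((1/18)*(-1/191)*(-93 + 191) - 5091) = -62451*((1/18)*(-1/191)*98 - 5091) = -62451*(-49/1719 - 5091) = -62451*(-8751478/1719) = 60726505842/191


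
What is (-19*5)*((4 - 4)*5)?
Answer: 0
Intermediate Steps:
(-19*5)*((4 - 4)*5) = -0*5 = -95*0 = 0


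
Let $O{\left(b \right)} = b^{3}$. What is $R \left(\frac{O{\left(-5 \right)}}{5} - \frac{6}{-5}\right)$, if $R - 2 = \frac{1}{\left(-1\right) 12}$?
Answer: $- \frac{2737}{60} \approx -45.617$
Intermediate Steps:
$R = \frac{23}{12}$ ($R = 2 + \frac{1}{\left(-1\right) 12} = 2 + \frac{1}{-12} = 2 - \frac{1}{12} = \frac{23}{12} \approx 1.9167$)
$R \left(\frac{O{\left(-5 \right)}}{5} - \frac{6}{-5}\right) = \frac{23 \left(\frac{\left(-5\right)^{3}}{5} - \frac{6}{-5}\right)}{12} = \frac{23 \left(\left(-125\right) \frac{1}{5} - - \frac{6}{5}\right)}{12} = \frac{23 \left(-25 + \frac{6}{5}\right)}{12} = \frac{23}{12} \left(- \frac{119}{5}\right) = - \frac{2737}{60}$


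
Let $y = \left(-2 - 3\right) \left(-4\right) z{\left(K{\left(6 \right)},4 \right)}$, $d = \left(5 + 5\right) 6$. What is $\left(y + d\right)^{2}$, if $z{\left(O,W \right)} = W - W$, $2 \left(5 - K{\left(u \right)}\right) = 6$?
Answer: $3600$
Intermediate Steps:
$K{\left(u \right)} = 2$ ($K{\left(u \right)} = 5 - 3 = 2$)
$d = 60$ ($d = 10 \cdot 6 = 60$)
$z{\left(O,W \right)} = 0$
$y = 0$ ($y = \left(-2 - 3\right) \left(-4\right) 0 = \left(-5\right) \left(-4\right) 0 = 20 \cdot 0 = 0$)
$\left(y + d\right)^{2} = \left(0 + 60\right)^{2} = 60^{2} = 3600$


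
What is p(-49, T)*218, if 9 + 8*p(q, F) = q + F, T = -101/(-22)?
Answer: -128075/88 ≈ -1455.4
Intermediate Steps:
T = 101/22 (T = -101*(-1/22) = 101/22 ≈ 4.5909)
p(q, F) = -9/8 + F/8 + q/8 (p(q, F) = -9/8 + (q + F)/8 = -9/8 + (F + q)/8 = -9/8 + (F/8 + q/8) = -9/8 + F/8 + q/8)
p(-49, T)*218 = (-9/8 + (⅛)*(101/22) + (⅛)*(-49))*218 = (-9/8 + 101/176 - 49/8)*218 = -1175/176*218 = -128075/88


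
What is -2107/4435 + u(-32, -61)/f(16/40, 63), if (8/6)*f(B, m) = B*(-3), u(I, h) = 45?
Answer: -223857/4435 ≈ -50.475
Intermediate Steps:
f(B, m) = -9*B/4 (f(B, m) = 3*(B*(-3))/4 = 3*(-3*B)/4 = -9*B/4)
-2107/4435 + u(-32, -61)/f(16/40, 63) = -2107/4435 + 45/((-36/40)) = -2107*1/4435 + 45/((-36/40)) = -2107/4435 + 45/((-9/4*2/5)) = -2107/4435 + 45/(-9/10) = -2107/4435 + 45*(-10/9) = -2107/4435 - 50 = -223857/4435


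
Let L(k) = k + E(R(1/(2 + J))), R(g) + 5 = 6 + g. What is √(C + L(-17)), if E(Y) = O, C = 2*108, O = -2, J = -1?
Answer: √197 ≈ 14.036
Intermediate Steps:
R(g) = 1 + g (R(g) = -5 + (6 + g) = 1 + g)
C = 216
E(Y) = -2
L(k) = -2 + k (L(k) = k - 2 = -2 + k)
√(C + L(-17)) = √(216 + (-2 - 17)) = √(216 - 19) = √197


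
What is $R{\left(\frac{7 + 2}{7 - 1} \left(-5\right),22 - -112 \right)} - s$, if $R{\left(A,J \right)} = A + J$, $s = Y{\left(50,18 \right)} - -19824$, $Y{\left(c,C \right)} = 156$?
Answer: $- \frac{39707}{2} \approx -19854.0$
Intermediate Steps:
$s = 19980$ ($s = 156 - -19824 = 156 + 19824 = 19980$)
$R{\left(\frac{7 + 2}{7 - 1} \left(-5\right),22 - -112 \right)} - s = \left(\frac{7 + 2}{7 - 1} \left(-5\right) + \left(22 - -112\right)\right) - 19980 = \left(\frac{9}{6} \left(-5\right) + \left(22 + 112\right)\right) - 19980 = \left(9 \cdot \frac{1}{6} \left(-5\right) + 134\right) - 19980 = \left(\frac{3}{2} \left(-5\right) + 134\right) - 19980 = \left(- \frac{15}{2} + 134\right) - 19980 = \frac{253}{2} - 19980 = - \frac{39707}{2}$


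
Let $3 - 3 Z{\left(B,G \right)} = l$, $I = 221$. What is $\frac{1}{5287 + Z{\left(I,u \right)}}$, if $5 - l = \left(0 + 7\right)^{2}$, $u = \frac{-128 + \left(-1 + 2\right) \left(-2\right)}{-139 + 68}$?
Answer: $\frac{3}{15908} \approx 0.00018858$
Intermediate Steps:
$u = \frac{130}{71}$ ($u = \frac{-128 + 1 \left(-2\right)}{-71} = \left(-128 - 2\right) \left(- \frac{1}{71}\right) = \left(-130\right) \left(- \frac{1}{71}\right) = \frac{130}{71} \approx 1.831$)
$l = -44$ ($l = 5 - \left(0 + 7\right)^{2} = 5 - 7^{2} = 5 - 49 = -44$)
$Z{\left(B,G \right)} = \frac{47}{3}$ ($Z{\left(B,G \right)} = 1 - - \frac{44}{3} = 1 + \frac{44}{3} = \frac{47}{3}$)
$\frac{1}{5287 + Z{\left(I,u \right)}} = \frac{1}{5287 + \frac{47}{3}} = \frac{1}{\frac{15908}{3}} = \frac{3}{15908}$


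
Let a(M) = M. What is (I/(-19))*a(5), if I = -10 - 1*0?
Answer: 50/19 ≈ 2.6316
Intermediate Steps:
I = -10 (I = -10 + 0 = -10)
(I/(-19))*a(5) = (-10/(-19))*5 = -1/19*(-10)*5 = (10/19)*5 = 50/19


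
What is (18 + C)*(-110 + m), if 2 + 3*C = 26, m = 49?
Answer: -1586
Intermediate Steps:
C = 8 (C = -2/3 + (1/3)*26 = -2/3 + 26/3 = 8)
(18 + C)*(-110 + m) = (18 + 8)*(-110 + 49) = 26*(-61) = -1586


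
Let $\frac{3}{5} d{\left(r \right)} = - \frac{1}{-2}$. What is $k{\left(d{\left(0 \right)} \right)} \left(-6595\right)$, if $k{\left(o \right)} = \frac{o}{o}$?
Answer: $-6595$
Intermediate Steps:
$d{\left(r \right)} = \frac{5}{6}$ ($d{\left(r \right)} = \frac{5 \left(- \frac{1}{-2}\right)}{3} = \frac{5 \left(\left(-1\right) \left(- \frac{1}{2}\right)\right)}{3} = \frac{5}{3} \cdot \frac{1}{2} = \frac{5}{6}$)
$k{\left(o \right)} = 1$
$k{\left(d{\left(0 \right)} \right)} \left(-6595\right) = 1 \left(-6595\right) = -6595$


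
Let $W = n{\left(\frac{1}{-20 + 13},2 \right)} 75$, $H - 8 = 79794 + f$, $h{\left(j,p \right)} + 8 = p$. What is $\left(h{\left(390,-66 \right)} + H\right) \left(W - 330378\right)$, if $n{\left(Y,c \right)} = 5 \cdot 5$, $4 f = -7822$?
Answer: $- \frac{51096999135}{2} \approx -2.5548 \cdot 10^{10}$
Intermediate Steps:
$f = - \frac{3911}{2}$ ($f = \frac{1}{4} \left(-7822\right) = - \frac{3911}{2} \approx -1955.5$)
$h{\left(j,p \right)} = -8 + p$
$n{\left(Y,c \right)} = 25$
$H = \frac{155693}{2}$ ($H = 8 + \left(79794 - \frac{3911}{2}\right) = 8 + \frac{155677}{2} = \frac{155693}{2} \approx 77847.0$)
$W = 1875$ ($W = 25 \cdot 75 = 1875$)
$\left(h{\left(390,-66 \right)} + H\right) \left(W - 330378\right) = \left(\left(-8 - 66\right) + \frac{155693}{2}\right) \left(1875 - 330378\right) = \left(-74 + \frac{155693}{2}\right) \left(-328503\right) = \frac{155545}{2} \left(-328503\right) = - \frac{51096999135}{2}$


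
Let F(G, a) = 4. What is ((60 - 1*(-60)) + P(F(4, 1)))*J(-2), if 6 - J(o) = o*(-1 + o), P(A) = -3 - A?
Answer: 0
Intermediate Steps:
J(o) = 6 - o*(-1 + o)
((60 - 1*(-60)) + P(F(4, 1)))*J(-2) = ((60 - 1*(-60)) + (-3 - 1*4))*(6 - 2 - 1*(-2)²) = ((60 + 60) + (-3 - 4))*(6 - 2 - 1*4) = (120 - 7)*(6 - 2 - 4) = 113*0 = 0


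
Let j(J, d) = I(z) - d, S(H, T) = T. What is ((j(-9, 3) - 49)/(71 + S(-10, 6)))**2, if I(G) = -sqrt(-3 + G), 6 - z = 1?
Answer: (52 + sqrt(2))**2/5929 ≈ 0.48121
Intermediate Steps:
z = 5 (z = 6 - 1*1 = 6 - 1 = 5)
j(J, d) = -d - sqrt(2) (j(J, d) = -sqrt(-3 + 5) - d = -sqrt(2) - d = -d - sqrt(2))
((j(-9, 3) - 49)/(71 + S(-10, 6)))**2 = (((-1*3 - sqrt(2)) - 49)/(71 + 6))**2 = (((-3 - sqrt(2)) - 49)/77)**2 = ((-52 - sqrt(2))*(1/77))**2 = (-52/77 - sqrt(2)/77)**2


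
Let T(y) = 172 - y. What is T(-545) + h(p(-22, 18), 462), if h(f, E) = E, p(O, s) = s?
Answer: 1179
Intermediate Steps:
T(-545) + h(p(-22, 18), 462) = (172 - 1*(-545)) + 462 = (172 + 545) + 462 = 717 + 462 = 1179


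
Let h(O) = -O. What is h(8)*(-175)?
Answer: 1400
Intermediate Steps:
h(8)*(-175) = -1*8*(-175) = -8*(-175) = 1400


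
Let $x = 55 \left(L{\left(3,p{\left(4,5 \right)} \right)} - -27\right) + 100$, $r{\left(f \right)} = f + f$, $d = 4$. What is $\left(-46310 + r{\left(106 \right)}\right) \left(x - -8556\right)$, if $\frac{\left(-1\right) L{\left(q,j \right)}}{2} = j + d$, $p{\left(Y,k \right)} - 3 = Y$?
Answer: $-411701238$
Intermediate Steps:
$p{\left(Y,k \right)} = 3 + Y$
$L{\left(q,j \right)} = -8 - 2 j$ ($L{\left(q,j \right)} = - 2 \left(j + 4\right) = - 2 \left(4 + j\right) = -8 - 2 j$)
$r{\left(f \right)} = 2 f$
$x = 375$ ($x = 55 \left(\left(-8 - 2 \left(3 + 4\right)\right) - -27\right) + 100 = 55 \left(\left(-8 - 14\right) + 27\right) + 100 = 55 \left(-22 + 27\right) + 100 = 55 \cdot 5 + 100 = 275 + 100 = 375$)
$\left(-46310 + r{\left(106 \right)}\right) \left(x - -8556\right) = \left(-46310 + 2 \cdot 106\right) \left(375 - -8556\right) = \left(-46310 + 212\right) \left(375 + 8556\right) = \left(-46098\right) 8931 = -411701238$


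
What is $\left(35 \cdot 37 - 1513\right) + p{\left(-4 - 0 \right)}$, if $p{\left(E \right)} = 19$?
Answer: $-199$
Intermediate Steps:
$\left(35 \cdot 37 - 1513\right) + p{\left(-4 - 0 \right)} = \left(35 \cdot 37 - 1513\right) + 19 = \left(1295 - 1513\right) + 19 = -218 + 19 = -199$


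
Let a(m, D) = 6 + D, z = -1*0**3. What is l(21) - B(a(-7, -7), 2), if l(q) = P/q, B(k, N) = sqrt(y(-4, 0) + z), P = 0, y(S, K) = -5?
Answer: -I*sqrt(5) ≈ -2.2361*I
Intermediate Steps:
z = 0 (z = -1*0 = 0)
B(k, N) = I*sqrt(5) (B(k, N) = sqrt(-5 + 0) = sqrt(-5) = I*sqrt(5))
l(q) = 0 (l(q) = 0/q = 0)
l(21) - B(a(-7, -7), 2) = 0 - I*sqrt(5) = -I*sqrt(5)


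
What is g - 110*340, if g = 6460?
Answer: -30940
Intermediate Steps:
g - 110*340 = 6460 - 110*340 = 6460 - 37400 = -30940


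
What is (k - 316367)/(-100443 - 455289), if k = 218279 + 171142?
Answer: -36527/277866 ≈ -0.13146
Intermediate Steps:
k = 389421
(k - 316367)/(-100443 - 455289) = (389421 - 316367)/(-100443 - 455289) = 73054/(-555732) = 73054*(-1/555732) = -36527/277866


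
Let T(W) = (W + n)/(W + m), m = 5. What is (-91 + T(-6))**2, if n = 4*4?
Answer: 10201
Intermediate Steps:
n = 16
T(W) = (16 + W)/(5 + W) (T(W) = (W + 16)/(W + 5) = (16 + W)/(5 + W))
(-91 + T(-6))**2 = (-91 + (16 - 6)/(5 - 6))**2 = (-91 + 10/(-1))**2 = (-91 - 1*10)**2 = (-91 - 10)**2 = (-101)**2 = 10201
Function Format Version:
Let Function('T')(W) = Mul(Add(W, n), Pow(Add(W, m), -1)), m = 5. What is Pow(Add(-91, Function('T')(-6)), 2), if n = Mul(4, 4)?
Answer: 10201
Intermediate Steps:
n = 16
Function('T')(W) = Mul(Pow(Add(5, W), -1), Add(16, W)) (Function('T')(W) = Mul(Add(W, 16), Pow(Add(W, 5), -1)) = Mul(Add(16, W), Pow(Add(5, W), -1)) = Mul(Pow(Add(5, W), -1), Add(16, W)))
Pow(Add(-91, Function('T')(-6)), 2) = Pow(Add(-91, Mul(Pow(Add(5, -6), -1), Add(16, -6))), 2) = Pow(Add(-91, Mul(Pow(-1, -1), 10)), 2) = Pow(Add(-91, Mul(-1, 10)), 2) = Pow(Add(-91, -10), 2) = Pow(-101, 2) = 10201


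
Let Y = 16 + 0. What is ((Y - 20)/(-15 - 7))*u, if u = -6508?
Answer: -13016/11 ≈ -1183.3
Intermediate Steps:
Y = 16
((Y - 20)/(-15 - 7))*u = ((16 - 20)/(-15 - 7))*(-6508) = -4/(-22)*(-6508) = -4*(-1/22)*(-6508) = (2/11)*(-6508) = -13016/11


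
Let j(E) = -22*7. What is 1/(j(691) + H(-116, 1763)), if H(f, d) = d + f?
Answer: 1/1493 ≈ 0.00066979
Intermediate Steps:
j(E) = -154
1/(j(691) + H(-116, 1763)) = 1/(-154 + (1763 - 116)) = 1/(-154 + 1647) = 1/1493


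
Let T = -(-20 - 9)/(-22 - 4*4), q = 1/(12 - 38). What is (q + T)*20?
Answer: -3960/247 ≈ -16.032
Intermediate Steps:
q = -1/26 (q = 1/(-26) = -1/26 ≈ -0.038462)
T = -29/38 (T = -(-29)/(-22 - 16) = -(-29)/(-38) = -(-29)*(-1)/38 = -1*29/38 = -29/38 ≈ -0.76316)
(q + T)*20 = (-1/26 - 29/38)*20 = -198/247*20 = -3960/247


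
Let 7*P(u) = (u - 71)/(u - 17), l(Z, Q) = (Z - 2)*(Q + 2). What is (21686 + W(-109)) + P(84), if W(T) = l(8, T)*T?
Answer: 42990429/469 ≈ 91664.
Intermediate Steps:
l(Z, Q) = (-2 + Z)*(2 + Q)
P(u) = (-71 + u)/(7*(-17 + u)) (P(u) = ((u - 71)/(u - 17))/7 = ((-71 + u)/(-17 + u))/7 = (-71 + u)/(7*(-17 + u)))
W(T) = T*(12 + 6*T) (W(T) = (-4 - 2*T + 2*8 + T*8)*T = (-4 - 2*T + 16 + 8*T)*T = (12 + 6*T)*T = T*(12 + 6*T))
(21686 + W(-109)) + P(84) = (21686 + 6*(-109)*(2 - 109)) + (-71 + 84)/(7*(-17 + 84)) = (21686 + 6*(-109)*(-107)) + (⅐)*13/67 = (21686 + 69978) + (⅐)*(1/67)*13 = 91664 + 13/469 = 42990429/469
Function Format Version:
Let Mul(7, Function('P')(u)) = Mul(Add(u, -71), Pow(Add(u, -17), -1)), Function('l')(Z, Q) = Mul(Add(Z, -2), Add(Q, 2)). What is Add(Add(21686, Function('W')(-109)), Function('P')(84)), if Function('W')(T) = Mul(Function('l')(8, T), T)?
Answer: Rational(42990429, 469) ≈ 91664.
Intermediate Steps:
Function('l')(Z, Q) = Mul(Add(-2, Z), Add(2, Q))
Function('P')(u) = Mul(Rational(1, 7), Pow(Add(-17, u), -1), Add(-71, u)) (Function('P')(u) = Mul(Rational(1, 7), Mul(Add(u, -71), Pow(Add(u, -17), -1))) = Mul(Rational(1, 7), Mul(Add(-71, u), Pow(Add(-17, u), -1))) = Mul(Rational(1, 7), Mul(Pow(Add(-17, u), -1), Add(-71, u))) = Mul(Rational(1, 7), Pow(Add(-17, u), -1), Add(-71, u)))
Function('W')(T) = Mul(T, Add(12, Mul(6, T))) (Function('W')(T) = Mul(Add(-4, Mul(-2, T), Mul(2, 8), Mul(T, 8)), T) = Mul(Add(-4, Mul(-2, T), 16, Mul(8, T)), T) = Mul(Add(12, Mul(6, T)), T) = Mul(T, Add(12, Mul(6, T))))
Add(Add(21686, Function('W')(-109)), Function('P')(84)) = Add(Add(21686, Mul(6, -109, Add(2, -109))), Mul(Rational(1, 7), Pow(Add(-17, 84), -1), Add(-71, 84))) = Add(Add(21686, Mul(6, -109, -107)), Mul(Rational(1, 7), Pow(67, -1), 13)) = Add(Add(21686, 69978), Mul(Rational(1, 7), Rational(1, 67), 13)) = Add(91664, Rational(13, 469)) = Rational(42990429, 469)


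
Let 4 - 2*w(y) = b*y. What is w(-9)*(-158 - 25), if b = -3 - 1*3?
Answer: 4575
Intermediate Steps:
b = -6 (b = -3 - 3 = -6)
w(y) = 2 + 3*y (w(y) = 2 - (-3)*y = 2 + 3*y)
w(-9)*(-158 - 25) = (2 + 3*(-9))*(-158 - 25) = (2 - 27)*(-183) = -25*(-183) = 4575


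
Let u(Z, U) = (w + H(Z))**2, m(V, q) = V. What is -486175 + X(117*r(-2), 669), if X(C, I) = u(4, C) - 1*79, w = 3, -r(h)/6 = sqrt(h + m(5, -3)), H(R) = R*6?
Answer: -485525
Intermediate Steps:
H(R) = 6*R
r(h) = -6*sqrt(5 + h) (r(h) = -6*sqrt(h + 5) = -6*sqrt(5 + h))
u(Z, U) = (3 + 6*Z)**2
X(C, I) = 650 (X(C, I) = 9*(1 + 2*4)**2 - 1*79 = 9*(1 + 8)**2 - 79 = 9*9**2 - 79 = 9*81 - 79 = 729 - 79 = 650)
-486175 + X(117*r(-2), 669) = -486175 + 650 = -485525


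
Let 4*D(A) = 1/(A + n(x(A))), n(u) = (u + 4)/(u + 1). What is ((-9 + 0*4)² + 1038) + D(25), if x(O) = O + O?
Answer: 1982885/1772 ≈ 1119.0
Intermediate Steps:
x(O) = 2*O
n(u) = (4 + u)/(1 + u)
D(A) = 1/(4*(A + (4 + 2*A)/(1 + 2*A)))
((-9 + 0*4)² + 1038) + D(25) = ((-9 + 0*4)² + 1038) + (1 + 2*25)/(4*(4 + 2*25² + 3*25)) = ((-9 + 0)² + 1038) + (1 + 50)/(4*(4 + 2*625 + 75)) = ((-9)² + 1038) + (¼)*51/(4 + 1250 + 75) = (81 + 1038) + (¼)*51/1329 = 1119 + (¼)*(1/1329)*51 = 1119 + 17/1772 = 1982885/1772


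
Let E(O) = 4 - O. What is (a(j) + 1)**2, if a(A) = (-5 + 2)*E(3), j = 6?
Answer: 4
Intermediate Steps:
a(A) = -3 (a(A) = (-5 + 2)*(4 - 1*3) = -3*(4 - 3) = -3*1 = -3)
(a(j) + 1)**2 = (-3 + 1)**2 = (-2)**2 = 4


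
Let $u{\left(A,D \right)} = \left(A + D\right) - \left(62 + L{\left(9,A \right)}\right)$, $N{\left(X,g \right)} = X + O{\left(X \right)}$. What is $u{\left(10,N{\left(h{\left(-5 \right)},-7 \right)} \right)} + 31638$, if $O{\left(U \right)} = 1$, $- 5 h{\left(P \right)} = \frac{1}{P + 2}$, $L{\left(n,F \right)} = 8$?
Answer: $\frac{473686}{15} \approx 31579.0$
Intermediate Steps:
$h{\left(P \right)} = - \frac{1}{5 \left(2 + P\right)}$ ($h{\left(P \right)} = - \frac{1}{5 \left(P + 2\right)} = - \frac{1}{5 \left(2 + P\right)}$)
$N{\left(X,g \right)} = 1 + X$ ($N{\left(X,g \right)} = X + 1 = 1 + X$)
$u{\left(A,D \right)} = -70 + A + D$ ($u{\left(A,D \right)} = \left(A + D\right) - 70 = -70 + A + D$)
$u{\left(10,N{\left(h{\left(-5 \right)},-7 \right)} \right)} + 31638 = \left(-70 + 10 + \left(1 - \frac{1}{10 + 5 \left(-5\right)}\right)\right) + 31638 = \left(-70 + 10 + \left(1 - \frac{1}{10 - 25}\right)\right) + 31638 = \left(-70 + 10 + \left(1 - \frac{1}{-15}\right)\right) + 31638 = \left(-70 + 10 + \left(1 - - \frac{1}{15}\right)\right) + 31638 = \left(-70 + 10 + \left(1 + \frac{1}{15}\right)\right) + 31638 = \left(-70 + 10 + \frac{16}{15}\right) + 31638 = - \frac{884}{15} + 31638 = \frac{473686}{15}$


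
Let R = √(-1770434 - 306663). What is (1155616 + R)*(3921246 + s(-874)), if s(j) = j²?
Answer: 5414201945152 + 4685122*I*√2077097 ≈ 5.4142e+12 + 6.7523e+9*I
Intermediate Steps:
R = I*√2077097 (R = √(-2077097) = I*√2077097 ≈ 1441.2*I)
(1155616 + R)*(3921246 + s(-874)) = (1155616 + I*√2077097)*(3921246 + (-874)²) = (1155616 + I*√2077097)*(3921246 + 763876) = (1155616 + I*√2077097)*4685122 = 5414201945152 + 4685122*I*√2077097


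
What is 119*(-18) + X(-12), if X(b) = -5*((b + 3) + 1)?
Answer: -2102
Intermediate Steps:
X(b) = -20 - 5*b (X(b) = -5*((3 + b) + 1) = -5*(4 + b) = -20 - 5*b)
119*(-18) + X(-12) = 119*(-18) + (-20 - 5*(-12)) = -2142 + (-20 + 60) = -2142 + 40 = -2102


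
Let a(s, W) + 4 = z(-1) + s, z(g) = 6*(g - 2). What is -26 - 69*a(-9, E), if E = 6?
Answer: 2113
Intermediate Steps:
z(g) = -12 + 6*g (z(g) = 6*(-2 + g) = -12 + 6*g)
a(s, W) = -22 + s (a(s, W) = -4 + ((-12 + 6*(-1)) + s) = -4 + ((-12 - 6) + s) = -4 + (-18 + s) = -22 + s)
-26 - 69*a(-9, E) = -26 - 69*(-22 - 9) = -26 - 69*(-31) = -26 + 2139 = 2113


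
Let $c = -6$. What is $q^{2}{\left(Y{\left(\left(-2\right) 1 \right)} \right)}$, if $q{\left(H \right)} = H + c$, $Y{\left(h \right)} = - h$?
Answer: $16$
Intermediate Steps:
$q{\left(H \right)} = -6 + H$ ($q{\left(H \right)} = H - 6 = -6 + H$)
$q^{2}{\left(Y{\left(\left(-2\right) 1 \right)} \right)} = \left(-6 - \left(-2\right) 1\right)^{2} = \left(-6 - -2\right)^{2} = \left(-6 + 2\right)^{2} = \left(-4\right)^{2} = 16$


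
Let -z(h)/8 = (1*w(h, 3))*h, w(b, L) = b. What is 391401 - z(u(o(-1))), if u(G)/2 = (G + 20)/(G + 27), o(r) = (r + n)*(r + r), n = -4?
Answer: 535856769/1369 ≈ 3.9142e+5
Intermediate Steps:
o(r) = 2*r*(-4 + r) (o(r) = (r - 4)*(r + r) = (-4 + r)*(2*r) = 2*r*(-4 + r))
u(G) = 2*(20 + G)/(27 + G) (u(G) = 2*((G + 20)/(G + 27)) = 2*((20 + G)/(27 + G)) = 2*(20 + G)/(27 + G))
z(h) = -8*h**2 (z(h) = -8*1*h*h = -8*h*h = -8*h**2)
391401 - z(u(o(-1))) = 391401 - (-8)*(2*(20 + 2*(-1)*(-4 - 1))/(27 + 2*(-1)*(-4 - 1)))**2 = 391401 - (-8)*(2*(20 + 2*(-1)*(-5))/(27 + 2*(-1)*(-5)))**2 = 391401 - (-8)*(2*(20 + 10)/(27 + 10))**2 = 391401 - (-8)*(2*30/37)**2 = 391401 - (-8)*(2*(1/37)*30)**2 = 391401 - (-8)*(60/37)**2 = 391401 - (-8)*3600/1369 = 391401 - 1*(-28800/1369) = 391401 + 28800/1369 = 535856769/1369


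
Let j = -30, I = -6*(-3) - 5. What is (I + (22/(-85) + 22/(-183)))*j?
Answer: -392638/1037 ≈ -378.63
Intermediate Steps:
I = 13 (I = 18 - 5 = 13)
(I + (22/(-85) + 22/(-183)))*j = (13 + (22/(-85) + 22/(-183)))*(-30) = (13 + (22*(-1/85) + 22*(-1/183)))*(-30) = (13 + (-22/85 - 22/183))*(-30) = (13 - 5896/15555)*(-30) = (196319/15555)*(-30) = -392638/1037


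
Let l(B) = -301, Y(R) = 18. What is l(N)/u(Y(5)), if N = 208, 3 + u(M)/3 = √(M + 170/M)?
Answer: -2709/166 - 301*√247/166 ≈ -44.817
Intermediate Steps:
u(M) = -9 + 3*√(M + 170/M)
l(N)/u(Y(5)) = -301/(-9 + 3*√(18 + 170/18)) = -301/(-9 + 3*√(18 + 170*(1/18))) = -301/(-9 + 3*√(18 + 85/9)) = -301/(-9 + 3*√(247/9)) = -301/(-9 + 3*(√247/3)) = -301/(-9 + √247)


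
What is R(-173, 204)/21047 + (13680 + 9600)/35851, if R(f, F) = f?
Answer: 483771937/754555997 ≈ 0.64113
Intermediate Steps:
R(-173, 204)/21047 + (13680 + 9600)/35851 = -173/21047 + (13680 + 9600)/35851 = -173*1/21047 + 23280*(1/35851) = -173/21047 + 23280/35851 = 483771937/754555997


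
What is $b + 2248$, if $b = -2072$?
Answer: $176$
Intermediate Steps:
$b + 2248 = -2072 + 2248 = 176$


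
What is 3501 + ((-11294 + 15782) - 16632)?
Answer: -8643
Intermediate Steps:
3501 + ((-11294 + 15782) - 16632) = 3501 + (4488 - 16632) = 3501 - 12144 = -8643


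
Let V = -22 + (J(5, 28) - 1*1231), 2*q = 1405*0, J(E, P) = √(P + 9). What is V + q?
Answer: -1253 + √37 ≈ -1246.9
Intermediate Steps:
J(E, P) = √(9 + P)
q = 0 (q = (1405*0)/2 = (½)*0 = 0)
V = -1253 + √37 (V = -22 + (√(9 + 28) - 1*1231) = -22 + (√37 - 1231) = -22 + (-1231 + √37) = -1253 + √37 ≈ -1246.9)
V + q = (-1253 + √37) + 0 = -1253 + √37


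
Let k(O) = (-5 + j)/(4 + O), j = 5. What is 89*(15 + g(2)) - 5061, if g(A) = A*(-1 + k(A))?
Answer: -3904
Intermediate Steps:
k(O) = 0 (k(O) = (-5 + 5)/(4 + O) = 0/(4 + O) = 0)
g(A) = -A (g(A) = A*(-1 + 0) = A*(-1) = -A)
89*(15 + g(2)) - 5061 = 89*(15 - 1*2) - 5061 = 89*(15 - 2) - 5061 = 89*13 - 5061 = 1157 - 5061 = -3904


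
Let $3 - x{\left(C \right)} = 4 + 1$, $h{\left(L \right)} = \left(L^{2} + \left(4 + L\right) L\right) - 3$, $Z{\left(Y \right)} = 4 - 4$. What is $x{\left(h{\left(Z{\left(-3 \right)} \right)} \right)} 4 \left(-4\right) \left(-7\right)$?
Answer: $-224$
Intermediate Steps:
$Z{\left(Y \right)} = 0$ ($Z{\left(Y \right)} = 4 - 4 = 0$)
$h{\left(L \right)} = -3 + L^{2} + L \left(4 + L\right)$ ($h{\left(L \right)} = \left(L^{2} + L \left(4 + L\right)\right) - 3 = -3 + L^{2} + L \left(4 + L\right)$)
$x{\left(C \right)} = -2$ ($x{\left(C \right)} = 3 - \left(4 + 1\right) = 3 - 5 = -2$)
$x{\left(h{\left(Z{\left(-3 \right)} \right)} \right)} 4 \left(-4\right) \left(-7\right) = - 2 \cdot 4 \left(-4\right) \left(-7\right) = - 2 \left(\left(-16\right) \left(-7\right)\right) = \left(-2\right) 112 = -224$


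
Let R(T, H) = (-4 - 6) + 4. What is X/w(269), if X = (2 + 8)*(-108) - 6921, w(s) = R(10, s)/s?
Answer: 717423/2 ≈ 3.5871e+5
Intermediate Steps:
R(T, H) = -6 (R(T, H) = -10 + 4 = -6)
w(s) = -6/s
X = -8001 (X = 10*(-108) - 6921 = -1080 - 6921 = -8001)
X/w(269) = -8001/((-6/269)) = -8001/((-6*1/269)) = -8001/(-6/269) = -8001*(-269/6) = 717423/2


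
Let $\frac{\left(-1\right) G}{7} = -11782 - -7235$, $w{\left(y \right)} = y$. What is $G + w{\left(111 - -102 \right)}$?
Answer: $32042$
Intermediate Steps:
$G = 31829$ ($G = - 7 \left(-11782 - -7235\right) = - 7 \left(-11782 + 7235\right) = \left(-7\right) \left(-4547\right) = 31829$)
$G + w{\left(111 - -102 \right)} = 31829 + \left(111 - -102\right) = 31829 + \left(111 + 102\right) = 31829 + 213 = 32042$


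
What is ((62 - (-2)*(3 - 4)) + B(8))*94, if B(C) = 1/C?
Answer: 22607/4 ≈ 5651.8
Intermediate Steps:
((62 - (-2)*(3 - 4)) + B(8))*94 = ((62 - (-2)*(3 - 4)) + 1/8)*94 = ((62 - (-2)*(-1)) + ⅛)*94 = ((62 - 1*2) + ⅛)*94 = ((62 - 2) + ⅛)*94 = (60 + ⅛)*94 = (481/8)*94 = 22607/4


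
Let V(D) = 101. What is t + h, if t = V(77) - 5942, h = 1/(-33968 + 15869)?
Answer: -105716260/18099 ≈ -5841.0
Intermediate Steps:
h = -1/18099 (h = 1/(-18099) = -1/18099 ≈ -5.5252e-5)
t = -5841 (t = 101 - 5942 = -5841)
t + h = -5841 - 1/18099 = -105716260/18099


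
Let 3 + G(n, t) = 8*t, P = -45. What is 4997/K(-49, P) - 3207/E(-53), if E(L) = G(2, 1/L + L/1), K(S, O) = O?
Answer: -105478388/1018755 ≈ -103.54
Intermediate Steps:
G(n, t) = -3 + 8*t
E(L) = -3 + 8*L + 8/L (E(L) = -3 + 8*(1/L + L/1) = -3 + 8*(1/L + L*1) = -3 + 8*(1/L + L) = -3 + 8*(L + 1/L) = -3 + (8*L + 8/L) = -3 + 8*L + 8/L)
4997/K(-49, P) - 3207/E(-53) = 4997/(-45) - 3207/(-3 + 8*(-53) + 8/(-53)) = 4997*(-1/45) - 3207/(-3 - 424 + 8*(-1/53)) = -4997/45 - 3207/(-3 - 424 - 8/53) = -4997/45 - 3207/(-22639/53) = -4997/45 - 3207*(-53/22639) = -4997/45 + 169971/22639 = -105478388/1018755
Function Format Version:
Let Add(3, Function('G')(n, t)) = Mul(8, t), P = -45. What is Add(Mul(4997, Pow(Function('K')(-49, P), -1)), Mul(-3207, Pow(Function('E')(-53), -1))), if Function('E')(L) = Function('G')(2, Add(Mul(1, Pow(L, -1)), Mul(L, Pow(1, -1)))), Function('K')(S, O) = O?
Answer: Rational(-105478388, 1018755) ≈ -103.54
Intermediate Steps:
Function('G')(n, t) = Add(-3, Mul(8, t))
Function('E')(L) = Add(-3, Mul(8, L), Mul(8, Pow(L, -1))) (Function('E')(L) = Add(-3, Mul(8, Add(Mul(1, Pow(L, -1)), Mul(L, Pow(1, -1))))) = Add(-3, Mul(8, Add(Pow(L, -1), Mul(L, 1)))) = Add(-3, Mul(8, Add(Pow(L, -1), L))) = Add(-3, Mul(8, Add(L, Pow(L, -1)))) = Add(-3, Add(Mul(8, L), Mul(8, Pow(L, -1)))) = Add(-3, Mul(8, L), Mul(8, Pow(L, -1))))
Add(Mul(4997, Pow(Function('K')(-49, P), -1)), Mul(-3207, Pow(Function('E')(-53), -1))) = Add(Mul(4997, Pow(-45, -1)), Mul(-3207, Pow(Add(-3, Mul(8, -53), Mul(8, Pow(-53, -1))), -1))) = Add(Mul(4997, Rational(-1, 45)), Mul(-3207, Pow(Add(-3, -424, Mul(8, Rational(-1, 53))), -1))) = Add(Rational(-4997, 45), Mul(-3207, Pow(Add(-3, -424, Rational(-8, 53)), -1))) = Add(Rational(-4997, 45), Mul(-3207, Pow(Rational(-22639, 53), -1))) = Add(Rational(-4997, 45), Mul(-3207, Rational(-53, 22639))) = Add(Rational(-4997, 45), Rational(169971, 22639)) = Rational(-105478388, 1018755)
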